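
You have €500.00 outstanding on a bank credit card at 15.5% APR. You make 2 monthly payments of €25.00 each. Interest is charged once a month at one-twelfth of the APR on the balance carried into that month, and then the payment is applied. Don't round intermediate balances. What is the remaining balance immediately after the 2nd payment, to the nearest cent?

€462.68

Monthly rate r = 15.5%/12 = 1.29167% = 0.0129167.
Each month: B ← B·(1+r) − €25.00.
Month 1: interest €6.46; balance after payment €481.46.
Month 2: interest €6.22; balance after payment €462.68.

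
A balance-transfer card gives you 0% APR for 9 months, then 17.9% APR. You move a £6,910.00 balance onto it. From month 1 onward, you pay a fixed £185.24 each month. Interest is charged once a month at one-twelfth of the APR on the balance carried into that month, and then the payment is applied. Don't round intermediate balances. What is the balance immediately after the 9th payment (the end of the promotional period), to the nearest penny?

Promo months 1–9 at r₀ = 0%/12 = 0; months 10+ at r₁ = 17.9%/12 = 0.0149167.
After month 9 (no interest yet): B = £6,910.00 − 9·£185.24 = £5,242.84.

£5,242.84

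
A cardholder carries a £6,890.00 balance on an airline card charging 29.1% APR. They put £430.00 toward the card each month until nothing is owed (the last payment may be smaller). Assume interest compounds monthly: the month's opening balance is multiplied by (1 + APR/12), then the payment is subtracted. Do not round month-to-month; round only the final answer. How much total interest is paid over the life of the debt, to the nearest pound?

Monthly rate r = 29.1%/12 = 2.425% = 0.02425.
Payoff takes n = ⌈−ln(1 − rB₀/P)/ln(1+r)⌉ = ⌈20.531⌉ = 21 payments; the last is £229.78.
Total paid = 20·£430.00 + £229.78 = £8,829.78.
Total interest = total paid − principal = £8,829.78 − £6,890.00 = £1,939.78.

£1,940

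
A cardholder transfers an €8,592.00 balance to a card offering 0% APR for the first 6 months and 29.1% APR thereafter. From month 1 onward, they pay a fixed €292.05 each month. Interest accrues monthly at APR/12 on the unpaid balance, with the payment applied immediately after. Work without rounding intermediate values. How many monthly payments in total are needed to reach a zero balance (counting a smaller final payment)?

Promo months 1–6 at r₀ = 0%/12 = 0; months 7+ at r₁ = 29.1%/12 = 0.02425.
After month 6 (no interest yet): B = €8,592.00 − 6·€292.05 = €6,839.70.
Then at r₁ with €292.05/mo: n₂ = −ln(1 − r₁·B/P)/ln(1+r₁) ≈ 35.02 → 36 more payments.

42 months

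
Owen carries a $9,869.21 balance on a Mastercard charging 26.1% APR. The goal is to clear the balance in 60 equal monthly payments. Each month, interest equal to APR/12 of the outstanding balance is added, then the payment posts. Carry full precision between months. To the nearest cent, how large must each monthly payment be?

$296.07

Monthly rate r = 26.1%/12 = 2.175% = 0.02175.
Level-payment amortization: P = B₀·r / (1 − (1+r)^(−n)) = 9869.21·0.02175 / (1 − 1.02175^(−60)).
Denominator 1 − (1+r)^(−60) = 0.725007267.
P = 214.655 / 0.725007267 ≈ 296.07.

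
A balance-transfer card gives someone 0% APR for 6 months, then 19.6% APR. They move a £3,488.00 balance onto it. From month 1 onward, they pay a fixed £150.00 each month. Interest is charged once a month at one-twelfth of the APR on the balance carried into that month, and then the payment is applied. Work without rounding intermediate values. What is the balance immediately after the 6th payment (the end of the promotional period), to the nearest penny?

Promo months 1–6 at r₀ = 0%/12 = 0; months 7+ at r₁ = 19.6%/12 = 0.0163333.
After month 6 (no interest yet): B = £3,488.00 − 6·£150.00 = £2,588.00.

£2,588.00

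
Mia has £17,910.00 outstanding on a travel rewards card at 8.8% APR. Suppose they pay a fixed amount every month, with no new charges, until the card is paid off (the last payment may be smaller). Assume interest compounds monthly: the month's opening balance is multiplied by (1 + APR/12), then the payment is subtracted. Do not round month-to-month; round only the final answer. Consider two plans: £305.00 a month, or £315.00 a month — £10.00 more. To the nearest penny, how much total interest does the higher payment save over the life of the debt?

Monthly rate r = 8.8%/12 = 0.733333% = 0.00733333.
At £305.00/mo: n = ⌈−ln(1 − rB₀/P)/ln(1+r)⌉ = 78 payments (last £25.39); total interest = total paid − £17,910.00 = £5,600.39.
At £315.00/mo: 74 payments (last £263.42); total interest £5,348.42.
Interest saved = £5,600.39 − £5,348.42 = £251.97.

£251.97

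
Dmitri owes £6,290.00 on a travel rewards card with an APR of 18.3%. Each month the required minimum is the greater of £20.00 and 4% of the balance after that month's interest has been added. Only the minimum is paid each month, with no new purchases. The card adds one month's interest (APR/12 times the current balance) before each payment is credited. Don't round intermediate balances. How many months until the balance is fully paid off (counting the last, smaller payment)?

131 months

Monthly rate r = 18.3%/12 = 1.525% = 0.01525.
While 4% of the post-interest balance exceeds £20.00, each month B ← (B·(1+r))·(1 − 0.04), i.e. B shrinks by the factor (1+r)·0.96 = 0.97464.
This holds for months 1–100. Entering month 101 the balance is £482.03; 4% of the post-interest balance is now below £20.00, so the flat £20.00 minimum applies from here.
From month 101 a fixed £20.00 at rate r clears £482.03 in 31 more payments. Total: 100 + 31 = 131 months.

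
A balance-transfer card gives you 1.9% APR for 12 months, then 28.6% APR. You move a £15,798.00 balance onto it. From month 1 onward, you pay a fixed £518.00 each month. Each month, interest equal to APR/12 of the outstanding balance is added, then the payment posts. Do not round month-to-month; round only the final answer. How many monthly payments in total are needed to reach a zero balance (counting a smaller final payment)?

38 payments

Promo months 1–12 at r₀ = 1.9%/12 = 0.00158333; months 13+ at r₁ = 28.6%/12 = 0.0238333.
After month 12: iterate B ← B·(1+r₀) − £518.00 for 12 months → £9,830.37.
Then at r₁ with £518.00/mo: n₂ = −ln(1 − r₁·B/P)/ln(1+r₁) ≈ 25.56 → 26 more payments.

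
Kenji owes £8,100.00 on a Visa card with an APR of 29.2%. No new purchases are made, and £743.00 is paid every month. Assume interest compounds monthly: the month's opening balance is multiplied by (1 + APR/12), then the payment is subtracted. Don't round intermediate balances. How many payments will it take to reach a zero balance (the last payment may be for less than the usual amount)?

Monthly rate r = 29.2%/12 = 2.43333% = 0.0243333.
Recurrence: B ← B·(1+r) − £743.00.
Month 1: interest £197.10; balance after payment £7,554.10.
Month 2: interest £183.82; balance after payment £6,994.92.
Closed form: n = −ln(1 − rB₀/P)/ln(1+r) = −ln(0.73472)/ln(1.02433) ≈ 12.822, so the balance reaches zero during payment 13.

13 months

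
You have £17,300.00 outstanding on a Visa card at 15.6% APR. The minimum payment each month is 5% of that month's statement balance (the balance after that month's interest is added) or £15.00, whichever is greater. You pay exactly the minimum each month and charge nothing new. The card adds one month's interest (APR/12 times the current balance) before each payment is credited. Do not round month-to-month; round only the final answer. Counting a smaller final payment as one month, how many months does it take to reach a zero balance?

129 months

Monthly rate r = 15.6%/12 = 1.3% = 0.013.
While 5% of the post-interest balance exceeds £15.00, each month B ← (B·(1+r))·(1 − 0.05), i.e. B shrinks by the factor (1+r)·0.95 = 0.96235.
This holds for months 1–106. Entering month 107 the balance is £296.04; 5% of the post-interest balance is now below £15.00, so the flat £15.00 minimum applies from here.
From month 107 a fixed £15.00 at rate r clears £296.04 in 23 more payments. Total: 106 + 23 = 129 months.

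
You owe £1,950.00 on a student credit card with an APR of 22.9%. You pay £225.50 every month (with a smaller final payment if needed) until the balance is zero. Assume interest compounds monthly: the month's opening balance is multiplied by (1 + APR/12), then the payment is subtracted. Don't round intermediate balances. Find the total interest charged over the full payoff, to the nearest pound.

Monthly rate r = 22.9%/12 = 1.90833% = 0.0190833.
Payoff takes n = ⌈−ln(1 − rB₀/P)/ln(1+r)⌉ = ⌈9.541⌉ = 10 payments; the last is £122.42.
Total paid = 9·£225.50 + £122.42 = £2,151.92.
Total interest = total paid − principal = £2,151.92 − £1,950.00 = £201.92.

£202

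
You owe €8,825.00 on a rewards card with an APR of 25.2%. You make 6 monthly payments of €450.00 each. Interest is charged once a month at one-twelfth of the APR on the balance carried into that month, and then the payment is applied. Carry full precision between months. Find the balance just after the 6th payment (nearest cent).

Monthly rate r = 25.2%/12 = 2.1% = 0.021.
Each month: B ← B·(1+r) − €450.00.
Month 1: interest €185.32; balance after payment €8,560.33.
Month 2: interest €179.77; balance after payment €8,290.09.
Month 3: interest €174.09; balance after payment €8,014.18.
Month 4: interest €168.30; balance after payment €7,732.48.
Month 5: interest €162.38; balance after payment €7,444.86.
Month 6: interest €156.34; balance after payment €7,151.21.

€7,151.21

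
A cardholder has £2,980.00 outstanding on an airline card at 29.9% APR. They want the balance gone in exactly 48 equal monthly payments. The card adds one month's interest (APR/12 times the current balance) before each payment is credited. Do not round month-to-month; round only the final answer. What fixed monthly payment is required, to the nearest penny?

Monthly rate r = 29.9%/12 = 2.49167% = 0.0249167.
Level-payment amortization: P = B₀·r / (1 − (1+r)^(−n)) = 2980.00·0.0249167 / (1 − 1.02492^(−48)).
Denominator 1 − (1+r)^(−48) = 0.6931336.
P = 74.2517 / 0.6931336 ≈ 107.12.

£107.12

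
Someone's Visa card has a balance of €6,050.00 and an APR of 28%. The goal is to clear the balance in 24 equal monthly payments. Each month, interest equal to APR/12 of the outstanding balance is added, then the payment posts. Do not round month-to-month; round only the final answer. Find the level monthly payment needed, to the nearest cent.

Monthly rate r = 28%/12 = 2.33333% = 0.0233333.
Level-payment amortization: P = B₀·r / (1 − (1+r)^(−n)) = 6050.00·0.0233333 / (1 − 1.02333^(−24)).
Denominator 1 − (1+r)^(−24) = 0.425104245.
P = 141.167 / 0.425104245 ≈ 332.08.

€332.08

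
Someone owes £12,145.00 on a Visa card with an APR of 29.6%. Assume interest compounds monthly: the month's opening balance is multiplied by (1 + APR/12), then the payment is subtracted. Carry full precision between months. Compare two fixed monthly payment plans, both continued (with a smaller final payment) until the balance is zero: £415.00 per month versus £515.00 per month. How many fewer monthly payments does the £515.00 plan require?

Monthly rate r = 29.6%/12 = 2.46667% = 0.0246667.
At £415.00/mo: n = ⌈−ln(1 − rB₀/P)/ln(1+r)⌉ = 53 payments (last £215.33); total interest = total paid − £12,145.00 = £9,650.33.
At £515.00/mo: 36 payments (last £396.43); total interest £6,276.43.
Payments saved = 53 − 36 = 17.

17 fewer payments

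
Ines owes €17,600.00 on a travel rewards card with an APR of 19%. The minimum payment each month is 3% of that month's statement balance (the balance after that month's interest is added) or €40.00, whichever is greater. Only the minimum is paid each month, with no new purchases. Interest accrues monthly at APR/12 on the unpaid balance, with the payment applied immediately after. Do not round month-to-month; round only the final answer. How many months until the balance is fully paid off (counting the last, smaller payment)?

Monthly rate r = 19%/12 = 1.58333% = 0.0158333.
While 3% of the post-interest balance exceeds €40.00, each month B ← (B·(1+r))·(1 − 0.03), i.e. B shrinks by the factor (1+r)·0.97 = 0.98536.
This holds for months 1–176. Entering month 177 the balance is €1,312.47; 3% of the post-interest balance is now below €40.00, so the flat €40.00 minimum applies from here.
From month 177 a fixed €40.00 at rate r clears €1,312.47 in 47 more payments. Total: 176 + 47 = 223 months.

223 months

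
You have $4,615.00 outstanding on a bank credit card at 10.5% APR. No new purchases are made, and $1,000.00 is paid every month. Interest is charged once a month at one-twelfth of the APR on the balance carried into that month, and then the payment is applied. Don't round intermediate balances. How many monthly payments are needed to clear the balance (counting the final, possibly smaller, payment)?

5 payments

Monthly rate r = 10.5%/12 = 0.875% = 0.00875.
Recurrence: B ← B·(1+r) − $1,000.00.
Month 1: interest $40.38; balance after payment $3,655.38.
Month 2: interest $31.98; balance after payment $2,687.37.
Month 3: interest $23.51; balance after payment $1,710.88.
Month 4: interest $14.97; balance after payment $725.85.
Month 5: interest $6.35; balance after payment $0.00.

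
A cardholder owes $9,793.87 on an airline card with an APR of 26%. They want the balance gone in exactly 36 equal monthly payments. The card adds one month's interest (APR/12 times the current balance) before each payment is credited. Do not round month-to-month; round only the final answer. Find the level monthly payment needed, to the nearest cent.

Monthly rate r = 26%/12 = 2.16667% = 0.0216667.
Level-payment amortization: P = B₀·r / (1 − (1+r)^(−n)) = 9793.87·0.0216667 / (1 − 1.02167^(−36)).
Denominator 1 − (1+r)^(−36) = 0.537759567.
P = 212.201 / 0.537759567 ≈ 394.60.

$394.60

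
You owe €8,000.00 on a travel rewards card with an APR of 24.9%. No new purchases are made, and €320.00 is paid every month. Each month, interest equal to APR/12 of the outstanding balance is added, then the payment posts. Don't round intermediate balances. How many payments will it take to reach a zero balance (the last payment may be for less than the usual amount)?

Monthly rate r = 24.9%/12 = 2.075% = 0.02075.
Recurrence: B ← B·(1+r) − €320.00.
Month 1: interest €166.00; balance after payment €7,846.00.
Month 2: interest €162.80; balance after payment €7,688.80.
Closed form: n = −ln(1 − rB₀/P)/ln(1+r) = −ln(0.48125)/ln(1.02075) ≈ 35.611, so the balance reaches zero during payment 36.

36 payments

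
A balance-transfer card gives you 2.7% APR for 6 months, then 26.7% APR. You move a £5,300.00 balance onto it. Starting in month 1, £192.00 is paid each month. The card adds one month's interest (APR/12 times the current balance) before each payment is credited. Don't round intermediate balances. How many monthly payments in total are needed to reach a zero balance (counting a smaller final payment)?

37 months

Promo months 1–6 at r₀ = 2.7%/12 = 0.00225; months 7+ at r₁ = 26.7%/12 = 0.02225.
After month 6: iterate B ← B·(1+r₀) − £192.00 for 6 months → £4,213.45.
Then at r₁ with £192.00/mo: n₂ = −ln(1 − r₁·B/P)/ln(1+r₁) ≈ 30.44 → 31 more payments.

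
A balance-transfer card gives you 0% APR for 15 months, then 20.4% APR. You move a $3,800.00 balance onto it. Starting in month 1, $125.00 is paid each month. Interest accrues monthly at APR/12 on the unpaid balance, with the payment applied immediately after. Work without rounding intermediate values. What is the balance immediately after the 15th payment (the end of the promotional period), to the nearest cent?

$1,925.00

Promo months 1–15 at r₀ = 0%/12 = 0; months 16+ at r₁ = 20.4%/12 = 0.017.
After month 15 (no interest yet): B = $3,800.00 − 15·$125.00 = $1,925.00.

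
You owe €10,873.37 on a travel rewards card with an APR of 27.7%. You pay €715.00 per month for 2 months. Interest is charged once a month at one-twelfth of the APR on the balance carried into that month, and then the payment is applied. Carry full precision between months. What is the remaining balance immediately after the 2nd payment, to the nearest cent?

Monthly rate r = 27.7%/12 = 2.30833% = 0.0230833.
Each month: B ← B·(1+r) − €715.00.
Month 1: interest €250.99; balance after payment €10,409.36.
Month 2: interest €240.28; balance after payment €9,934.65.

€9,934.65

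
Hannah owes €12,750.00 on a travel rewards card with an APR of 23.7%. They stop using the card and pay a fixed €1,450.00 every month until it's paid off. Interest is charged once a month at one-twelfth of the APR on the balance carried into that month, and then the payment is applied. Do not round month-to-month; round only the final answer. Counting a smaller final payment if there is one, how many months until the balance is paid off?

10 payments

Monthly rate r = 23.7%/12 = 1.975% = 0.01975.
Recurrence: B ← B·(1+r) − €1,450.00.
Month 1: interest €251.81; balance after payment €11,551.81.
Month 2: interest €228.15; balance after payment €10,329.96.
Closed form: n = −ln(1 − rB₀/P)/ln(1+r) = −ln(0.82634)/ln(1.01975) ≈ 9.753, so the balance reaches zero during payment 10.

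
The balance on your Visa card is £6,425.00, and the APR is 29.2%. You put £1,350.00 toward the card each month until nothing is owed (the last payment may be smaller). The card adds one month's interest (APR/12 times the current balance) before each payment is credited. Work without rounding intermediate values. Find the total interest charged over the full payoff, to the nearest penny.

£487.97

Monthly rate r = 29.2%/12 = 2.43333% = 0.0243333.
Payoff takes n = ⌈−ln(1 − rB₀/P)/ln(1+r)⌉ = ⌈5.119⌉ = 6 payments; the last is £162.97.
Total paid = 5·£1,350.00 + £162.97 = £6,912.97.
Total interest = total paid − principal = £6,912.97 − £6,425.00 = £487.97.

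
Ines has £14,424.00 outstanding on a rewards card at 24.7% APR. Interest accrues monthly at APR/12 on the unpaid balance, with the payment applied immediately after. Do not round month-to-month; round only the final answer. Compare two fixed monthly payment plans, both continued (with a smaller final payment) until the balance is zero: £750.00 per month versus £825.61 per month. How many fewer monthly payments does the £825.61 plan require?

Monthly rate r = 24.7%/12 = 2.05833% = 0.0205833.
At £750.00/mo: n = ⌈−ln(1 − rB₀/P)/ln(1+r)⌉ = 25 payments (last £552.27); total interest = total paid − £14,424.00 = £4,128.27.
At £825.61/mo: 22 payments (last £722.60); total interest £3,636.41.
Payments saved = 25 − 22 = 3.

3 fewer payments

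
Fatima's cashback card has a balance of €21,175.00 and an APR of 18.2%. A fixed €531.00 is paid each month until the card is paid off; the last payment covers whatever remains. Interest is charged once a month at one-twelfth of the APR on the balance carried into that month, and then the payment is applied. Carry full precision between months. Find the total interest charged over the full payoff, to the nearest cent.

Monthly rate r = 18.2%/12 = 1.51667% = 0.0151667.
Payoff takes n = ⌈−ln(1 − rB₀/P)/ln(1+r)⌉ = ⌈61.675⌉ = 62 payments; the last is €359.56.
Total paid = 61·€531.00 + €359.56 = €32,750.56.
Total interest = total paid − principal = €32,750.56 − €21,175.00 = €11,575.56.

€11,575.56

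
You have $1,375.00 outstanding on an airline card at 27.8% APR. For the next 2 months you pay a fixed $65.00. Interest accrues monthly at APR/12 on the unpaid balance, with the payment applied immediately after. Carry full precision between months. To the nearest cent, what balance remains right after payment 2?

Monthly rate r = 27.8%/12 = 2.31667% = 0.0231667.
Each month: B ← B·(1+r) − $65.00.
Month 1: interest $31.85; balance after payment $1,341.85.
Month 2: interest $31.09; balance after payment $1,307.94.

$1,307.94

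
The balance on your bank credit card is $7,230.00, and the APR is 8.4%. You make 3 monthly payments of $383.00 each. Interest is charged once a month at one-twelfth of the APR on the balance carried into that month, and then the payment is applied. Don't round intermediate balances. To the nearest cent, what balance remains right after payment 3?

$6,225.83

Monthly rate r = 8.4%/12 = 0.7% = 0.007.
Each month: B ← B·(1+r) − $383.00.
Month 1: interest $50.61; balance after payment $6,897.61.
Month 2: interest $48.28; balance after payment $6,562.89.
Month 3: interest $45.94; balance after payment $6,225.83.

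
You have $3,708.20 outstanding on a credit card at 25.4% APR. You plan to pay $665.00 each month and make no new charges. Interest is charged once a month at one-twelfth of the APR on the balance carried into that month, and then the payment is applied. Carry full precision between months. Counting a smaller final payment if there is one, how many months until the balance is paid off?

6 months

Monthly rate r = 25.4%/12 = 2.11667% = 0.0211667.
Recurrence: B ← B·(1+r) − $665.00.
Month 1: interest $78.49; balance after payment $3,121.69.
Month 2: interest $66.08; balance after payment $2,522.77.
Month 3: interest $53.40; balance after payment $1,911.16.
Month 4: interest $40.45; balance after payment $1,286.62.
Month 5: interest $27.23; balance after payment $648.85.
Month 6: interest $13.73; balance after payment $0.00.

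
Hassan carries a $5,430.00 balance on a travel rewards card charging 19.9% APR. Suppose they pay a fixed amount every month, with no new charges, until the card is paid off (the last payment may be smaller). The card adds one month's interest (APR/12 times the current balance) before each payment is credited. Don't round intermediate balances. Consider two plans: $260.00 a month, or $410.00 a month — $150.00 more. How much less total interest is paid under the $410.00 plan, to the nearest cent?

Monthly rate r = 19.9%/12 = 1.65833% = 0.0165833.
At $260.00/mo: n = ⌈−ln(1 − rB₀/P)/ln(1+r)⌉ = 26 payments (last $221.26); total interest = total paid − $5,430.00 = $1,291.26.
At $410.00/mo: 16 payments (last $32.02); total interest $752.02.
Interest saved = $1,291.26 − $752.02 = $539.24.

$539.24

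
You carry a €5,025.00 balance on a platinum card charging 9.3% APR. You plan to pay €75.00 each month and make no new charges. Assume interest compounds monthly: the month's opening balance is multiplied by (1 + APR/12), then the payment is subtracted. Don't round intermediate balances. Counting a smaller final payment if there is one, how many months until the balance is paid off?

95 payments

Monthly rate r = 9.3%/12 = 0.775% = 0.00775.
Recurrence: B ← B·(1+r) − €75.00.
Month 1: interest €38.94; balance after payment €4,988.94.
Month 2: interest €38.66; balance after payment €4,952.61.
Closed form: n = −ln(1 − rB₀/P)/ln(1+r) = −ln(0.48075)/ln(1.00775) ≈ 94.870, so the balance reaches zero during payment 95.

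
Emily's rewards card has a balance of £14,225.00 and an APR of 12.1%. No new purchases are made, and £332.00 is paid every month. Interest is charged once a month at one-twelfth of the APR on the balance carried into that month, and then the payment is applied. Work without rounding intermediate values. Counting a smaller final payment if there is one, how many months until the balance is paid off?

57 payments

Monthly rate r = 12.1%/12 = 1.00833% = 0.0100833.
Recurrence: B ← B·(1+r) − £332.00.
Month 1: interest £143.44; balance after payment £14,036.44.
Month 2: interest £141.53; balance after payment £13,845.97.
Closed form: n = −ln(1 − rB₀/P)/ln(1+r) = −ln(0.56797)/ln(1.01008) ≈ 56.384, so the balance reaches zero during payment 57.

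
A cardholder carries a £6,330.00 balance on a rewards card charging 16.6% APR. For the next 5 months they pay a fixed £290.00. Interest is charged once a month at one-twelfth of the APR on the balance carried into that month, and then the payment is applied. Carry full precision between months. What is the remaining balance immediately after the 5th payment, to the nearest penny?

£5,289.43

Monthly rate r = 16.6%/12 = 1.38333% = 0.0138333.
Each month: B ← B·(1+r) − £290.00.
Month 1: interest £87.57; balance after payment £6,127.56.
Month 2: interest £84.76; balance after payment £5,922.33.
Month 3: interest £81.93; balance after payment £5,714.26.
Month 4: interest £79.05; balance after payment £5,503.30.
Month 5: interest £76.13; balance after payment £5,289.43.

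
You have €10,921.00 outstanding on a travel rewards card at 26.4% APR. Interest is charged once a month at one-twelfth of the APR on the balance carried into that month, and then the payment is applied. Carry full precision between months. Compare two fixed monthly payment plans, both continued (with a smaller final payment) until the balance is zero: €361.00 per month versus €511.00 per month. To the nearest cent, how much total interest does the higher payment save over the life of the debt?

€3,253.04

Monthly rate r = 26.4%/12 = 2.2% = 0.022.
At €361.00/mo: n = ⌈−ln(1 − rB₀/P)/ln(1+r)⌉ = 51 payments (last €119.99); total interest = total paid − €10,921.00 = €7,248.99.
At €511.00/mo: 30 payments (last €97.95); total interest €3,995.95.
Interest saved = €7,248.99 − €3,995.95 = €3,253.04.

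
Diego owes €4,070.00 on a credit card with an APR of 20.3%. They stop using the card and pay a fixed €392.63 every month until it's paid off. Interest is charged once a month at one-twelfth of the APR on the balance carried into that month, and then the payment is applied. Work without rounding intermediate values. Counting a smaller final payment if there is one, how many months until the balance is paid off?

12 payments

Monthly rate r = 20.3%/12 = 1.69167% = 0.0169167.
Recurrence: B ← B·(1+r) − €392.63.
Month 1: interest €68.85; balance after payment €3,746.22.
Month 2: interest €63.37; balance after payment €3,416.96.
Closed form: n = −ln(1 − rB₀/P)/ln(1+r) = −ln(0.82464)/ln(1.01692) ≈ 11.494, so the balance reaches zero during payment 12.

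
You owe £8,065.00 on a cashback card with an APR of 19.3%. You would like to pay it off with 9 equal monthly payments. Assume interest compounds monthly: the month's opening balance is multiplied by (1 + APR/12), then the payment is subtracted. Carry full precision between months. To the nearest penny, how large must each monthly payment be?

Monthly rate r = 19.3%/12 = 1.60833% = 0.0160833.
Level-payment amortization: P = B₀·r / (1 − (1+r)^(−n)) = 8065.00·0.0160833 / (1 − 1.01608^(−9)).
Denominator 1 − (1+r)^(−9) = 0.133764356.
P = 129.712 / 0.133764356 ≈ 969.71.

£969.71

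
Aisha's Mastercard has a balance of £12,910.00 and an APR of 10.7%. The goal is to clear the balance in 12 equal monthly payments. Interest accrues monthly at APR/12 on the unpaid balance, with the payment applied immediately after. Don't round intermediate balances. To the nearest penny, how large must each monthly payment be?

£1,139.20

Monthly rate r = 10.7%/12 = 0.891667% = 0.00891667.
Level-payment amortization: P = B₀·r / (1 − (1+r)^(−n)) = 12910.00·0.00891667 / (1 − 1.00892^(−12)).
Denominator 1 − (1+r)^(−12) = 0.101048123.
P = 115.114 / 0.101048123 ≈ 1139.20.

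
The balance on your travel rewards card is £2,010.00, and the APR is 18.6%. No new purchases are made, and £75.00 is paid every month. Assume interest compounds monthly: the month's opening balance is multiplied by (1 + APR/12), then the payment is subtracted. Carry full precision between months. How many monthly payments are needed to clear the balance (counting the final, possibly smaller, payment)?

Monthly rate r = 18.6%/12 = 1.55% = 0.0155.
Recurrence: B ← B·(1+r) − £75.00.
Month 1: interest £31.16; balance after payment £1,966.15.
Month 2: interest £30.48; balance after payment £1,921.63.
Closed form: n = −ln(1 − rB₀/P)/ln(1+r) = −ln(0.5846)/ln(1.0155) ≈ 34.902, so the balance reaches zero during payment 35.

35 payments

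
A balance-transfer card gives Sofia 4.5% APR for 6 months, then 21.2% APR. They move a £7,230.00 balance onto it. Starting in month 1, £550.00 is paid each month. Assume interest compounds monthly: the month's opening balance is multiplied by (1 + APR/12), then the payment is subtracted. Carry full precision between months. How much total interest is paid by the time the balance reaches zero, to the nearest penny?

Promo months 1–6 at r₀ = 4.5%/12 = 0.00375; months 7+ at r₁ = 21.2%/12 = 0.0176667.
After month 6: iterate B ← B·(1+r₀) − £550.00 for 6 months → £4,063.12.
Then at r₁ with £550.00/mo: n₂ = −ln(1 − r₁·B/P)/ln(1+r₁) ≈ 7.99 → 8 more payments.
Total paid = 13·£550.00 + £542.26 = £7,692.26; interest = £7,692.26 − £7,230.00 = £462.26.

£462.26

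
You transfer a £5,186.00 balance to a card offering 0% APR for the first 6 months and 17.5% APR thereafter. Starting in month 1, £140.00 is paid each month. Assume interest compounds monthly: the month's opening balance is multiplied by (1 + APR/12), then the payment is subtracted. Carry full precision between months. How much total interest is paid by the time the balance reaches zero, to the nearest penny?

Promo months 1–6 at r₀ = 0%/12 = 0; months 7+ at r₁ = 17.5%/12 = 0.0145833.
After month 6 (no interest yet): B = £5,186.00 − 6·£140.00 = £4,346.00.
Then at r₁ with £140.00/mo: n₂ = −ln(1 − r₁·B/P)/ln(1+r₁) ≈ 41.63 → 42 more payments.
Total paid = 47·£140.00 + £88.95 = £6,668.95; interest = £6,668.95 − £5,186.00 = £1,482.95.

£1,482.95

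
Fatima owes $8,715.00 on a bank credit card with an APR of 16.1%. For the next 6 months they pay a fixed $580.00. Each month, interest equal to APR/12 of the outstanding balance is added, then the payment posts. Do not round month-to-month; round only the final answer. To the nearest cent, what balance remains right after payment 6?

Monthly rate r = 16.1%/12 = 1.34167% = 0.0134167.
Each month: B ← B·(1+r) − $580.00.
Month 1: interest $116.93; balance after payment $8,251.93.
Month 2: interest $110.71; balance after payment $7,782.64.
Month 3: interest $104.42; balance after payment $7,307.06.
Month 4: interest $98.04; balance after payment $6,825.09.
Month 5: interest $91.57; balance after payment $6,336.66.
Month 6: interest $85.02; balance after payment $5,841.68.

$5,841.68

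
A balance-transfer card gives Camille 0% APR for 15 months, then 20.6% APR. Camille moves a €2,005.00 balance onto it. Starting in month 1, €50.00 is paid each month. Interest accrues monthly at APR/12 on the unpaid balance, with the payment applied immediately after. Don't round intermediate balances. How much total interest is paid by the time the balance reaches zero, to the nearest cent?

€400.85

Promo months 1–15 at r₀ = 0%/12 = 0; months 16+ at r₁ = 20.6%/12 = 0.0171667.
After month 15 (no interest yet): B = €2,005.00 − 15·€50.00 = €1,255.00.
Then at r₁ with €50.00/mo: n₂ = −ln(1 − r₁·B/P)/ln(1+r₁) ≈ 33.12 → 34 more payments.
Total paid = 48·€50.00 + €5.85 = €2,405.85; interest = €2,405.85 − €2,005.00 = €400.85.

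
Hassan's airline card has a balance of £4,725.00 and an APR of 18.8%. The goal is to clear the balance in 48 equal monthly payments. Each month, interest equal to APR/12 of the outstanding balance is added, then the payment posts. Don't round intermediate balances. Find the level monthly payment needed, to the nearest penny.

Monthly rate r = 18.8%/12 = 1.56667% = 0.0156667.
Level-payment amortization: P = B₀·r / (1 − (1+r)^(−n)) = 4725.00·0.0156667 / (1 − 1.01567^(−48)).
Denominator 1 − (1+r)^(−48) = 0.525820883.
P = 74.025 / 0.525820883 ≈ 140.78.

£140.78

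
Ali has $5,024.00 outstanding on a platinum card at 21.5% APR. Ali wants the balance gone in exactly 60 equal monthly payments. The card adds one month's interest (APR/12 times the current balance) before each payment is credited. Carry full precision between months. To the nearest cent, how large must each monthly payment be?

$137.33

Monthly rate r = 21.5%/12 = 1.79167% = 0.0179167.
Level-payment amortization: P = B₀·r / (1 − (1+r)^(−n)) = 5024.00·0.0179167 / (1 − 1.01792^(−60)).
Denominator 1 − (1+r)^(−60) = 0.65543871.
P = 90.0133 / 0.65543871 ≈ 137.33.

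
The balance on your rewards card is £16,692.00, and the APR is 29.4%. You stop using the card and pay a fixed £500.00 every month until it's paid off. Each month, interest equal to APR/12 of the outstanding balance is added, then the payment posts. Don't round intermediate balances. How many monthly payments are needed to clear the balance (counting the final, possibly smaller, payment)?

71 payments

Monthly rate r = 29.4%/12 = 2.45% = 0.0245.
Recurrence: B ← B·(1+r) − £500.00.
Month 1: interest £408.95; balance after payment £16,600.95.
Month 2: interest £406.72; balance after payment £16,507.68.
Closed form: n = −ln(1 − rB₀/P)/ln(1+r) = −ln(0.18209)/ln(1.0245) ≈ 70.368, so the balance reaches zero during payment 71.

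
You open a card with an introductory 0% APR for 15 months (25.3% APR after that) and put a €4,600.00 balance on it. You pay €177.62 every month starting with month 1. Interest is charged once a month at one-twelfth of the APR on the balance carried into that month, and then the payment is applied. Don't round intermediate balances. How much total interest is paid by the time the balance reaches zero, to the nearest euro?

€287

Promo months 1–15 at r₀ = 0%/12 = 0; months 16+ at r₁ = 25.3%/12 = 0.0210833.
After month 15 (no interest yet): B = €4,600.00 − 15·€177.62 = €1,935.70.
Then at r₁ with €177.62/mo: n₂ = −ln(1 − r₁·B/P)/ln(1+r₁) ≈ 12.51 → 13 more payments.
Total paid = 27·€177.62 + €91.48 = €4,887.22; interest = €4,887.22 − €4,600.00 = €287.22.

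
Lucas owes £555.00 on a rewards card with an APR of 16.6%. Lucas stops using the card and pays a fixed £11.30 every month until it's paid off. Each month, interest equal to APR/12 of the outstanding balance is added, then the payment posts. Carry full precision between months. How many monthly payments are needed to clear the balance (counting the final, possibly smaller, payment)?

83 payments

Monthly rate r = 16.6%/12 = 1.38333% = 0.0138333.
Recurrence: B ← B·(1+r) − £11.30.
Month 1: interest £7.68; balance after payment £551.38.
Month 2: interest £7.63; balance after payment £547.70.
Closed form: n = −ln(1 − rB₀/P)/ln(1+r) = −ln(0.32058)/ln(1.01383) ≈ 82.806, so the balance reaches zero during payment 83.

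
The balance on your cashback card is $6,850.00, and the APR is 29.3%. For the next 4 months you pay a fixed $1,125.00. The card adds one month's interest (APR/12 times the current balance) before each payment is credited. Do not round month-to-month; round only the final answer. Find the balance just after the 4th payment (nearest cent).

$2,876.41

Monthly rate r = 29.3%/12 = 2.44167% = 0.0244167.
Each month: B ← B·(1+r) − $1,125.00.
Month 1: interest $167.25; balance after payment $5,892.25.
Month 2: interest $143.87; balance after payment $4,911.12.
Month 3: interest $119.91; balance after payment $3,906.04.
Month 4: interest $95.37; balance after payment $2,876.41.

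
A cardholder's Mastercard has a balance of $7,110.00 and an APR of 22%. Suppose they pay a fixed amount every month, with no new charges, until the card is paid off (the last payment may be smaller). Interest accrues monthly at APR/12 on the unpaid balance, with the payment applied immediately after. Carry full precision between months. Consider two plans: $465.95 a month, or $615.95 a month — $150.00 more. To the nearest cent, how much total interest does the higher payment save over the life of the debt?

Monthly rate r = 22%/12 = 1.83333% = 0.0183333.
At $465.95/mo: n = ⌈−ln(1 − rB₀/P)/ln(1+r)⌉ = 19 payments (last $29.67); total interest = total paid − $7,110.00 = $1,306.77.
At $615.95/mo: 14 payments (last $54.89); total interest $952.24.
Interest saved = $1,306.77 − $952.24 = $354.53.

$354.53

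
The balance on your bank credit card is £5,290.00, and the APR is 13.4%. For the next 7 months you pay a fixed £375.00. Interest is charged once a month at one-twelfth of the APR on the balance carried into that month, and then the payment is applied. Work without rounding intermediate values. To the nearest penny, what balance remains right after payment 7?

£3,003.02

Monthly rate r = 13.4%/12 = 1.11667% = 0.0111667.
Each month: B ← B·(1+r) − £375.00.
Month 1: interest £59.07; balance after payment £4,974.07.
Month 2: interest £55.54; balance after payment £4,654.62.
Month 3: interest £51.98; balance after payment £4,331.59.
Month 4: interest £48.37; balance after payment £4,004.96.
Month 5: interest £44.72; balance after payment £3,674.68.
Month 6: interest £41.03; balance after payment £3,340.72.
Month 7: interest £37.30; balance after payment £3,003.02.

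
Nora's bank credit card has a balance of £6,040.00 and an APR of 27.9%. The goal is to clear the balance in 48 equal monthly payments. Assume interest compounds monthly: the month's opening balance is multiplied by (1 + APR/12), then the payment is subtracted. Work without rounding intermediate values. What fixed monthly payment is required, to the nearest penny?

Monthly rate r = 27.9%/12 = 2.325% = 0.02325.
Level-payment amortization: P = B₀·r / (1 − (1+r)^(−n)) = 6040.00·0.02325 / (1 − 1.02325^(−48)).
Denominator 1 − (1+r)^(−48) = 0.668200413.
P = 140.43 / 0.668200413 ≈ 210.16.

£210.16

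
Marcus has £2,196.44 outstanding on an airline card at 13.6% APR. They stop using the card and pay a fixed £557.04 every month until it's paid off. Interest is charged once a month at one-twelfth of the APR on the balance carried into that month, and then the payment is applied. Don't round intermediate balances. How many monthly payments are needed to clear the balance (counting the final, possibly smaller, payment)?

5 months

Monthly rate r = 13.6%/12 = 1.13333% = 0.0113333.
Recurrence: B ← B·(1+r) − £557.04.
Month 1: interest £24.89; balance after payment £1,664.29.
Month 2: interest £18.86; balance after payment £1,126.11.
Month 3: interest £12.76; balance after payment £581.84.
Month 4: interest £6.59; balance after payment £31.39.
Month 5: interest £0.36; balance after payment £0.00.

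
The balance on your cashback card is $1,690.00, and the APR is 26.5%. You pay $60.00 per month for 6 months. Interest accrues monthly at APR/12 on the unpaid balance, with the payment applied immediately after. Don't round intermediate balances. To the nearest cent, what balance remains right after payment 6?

Monthly rate r = 26.5%/12 = 2.20833% = 0.0220833.
Each month: B ← B·(1+r) − $60.00.
Month 1: interest $37.32; balance after payment $1,667.32.
Month 2: interest $36.82; balance after payment $1,644.14.
Month 3: interest $36.31; balance after payment $1,620.45.
Month 4: interest $35.78; balance after payment $1,596.23.
Month 5: interest $35.25; balance after payment $1,571.48.
Month 6: interest $34.70; balance after payment $1,546.19.

$1,546.19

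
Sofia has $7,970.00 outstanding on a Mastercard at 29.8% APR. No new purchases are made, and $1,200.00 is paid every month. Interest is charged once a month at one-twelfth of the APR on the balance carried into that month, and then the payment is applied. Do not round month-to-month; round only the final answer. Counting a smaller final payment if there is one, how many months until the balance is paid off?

8 months

Monthly rate r = 29.8%/12 = 2.48333% = 0.0248333.
Recurrence: B ← B·(1+r) − $1,200.00.
Month 1: interest $197.92; balance after payment $6,967.92.
Month 2: interest $173.04; balance after payment $5,940.96.
Closed form: n = −ln(1 − rB₀/P)/ln(1+r) = −ln(0.83507)/ln(1.02483) ≈ 7.348, so the balance reaches zero during payment 8.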